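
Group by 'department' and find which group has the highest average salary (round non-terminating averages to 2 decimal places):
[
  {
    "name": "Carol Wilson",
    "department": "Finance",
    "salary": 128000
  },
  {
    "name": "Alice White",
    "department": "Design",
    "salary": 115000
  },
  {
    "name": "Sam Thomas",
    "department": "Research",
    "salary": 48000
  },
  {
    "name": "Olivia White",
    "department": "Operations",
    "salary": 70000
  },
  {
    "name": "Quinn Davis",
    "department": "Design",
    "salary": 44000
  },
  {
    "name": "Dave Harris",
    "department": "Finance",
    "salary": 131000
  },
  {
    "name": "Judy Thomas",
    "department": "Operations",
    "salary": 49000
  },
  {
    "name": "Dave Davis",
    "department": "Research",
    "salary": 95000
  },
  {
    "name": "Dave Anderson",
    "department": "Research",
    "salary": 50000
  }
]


Group by: department

Groups:
  Design: 2 people, avg salary = 159000/2 = $79500
  Finance: 2 people, avg salary = 259000/2 = $129500
  Operations: 2 people, avg salary = 119000/2 = $59500
  Research: 3 people, avg salary = 193000/3 ≈ $64333.33

Highest average salary: Finance ($129500)

Finance ($129500)


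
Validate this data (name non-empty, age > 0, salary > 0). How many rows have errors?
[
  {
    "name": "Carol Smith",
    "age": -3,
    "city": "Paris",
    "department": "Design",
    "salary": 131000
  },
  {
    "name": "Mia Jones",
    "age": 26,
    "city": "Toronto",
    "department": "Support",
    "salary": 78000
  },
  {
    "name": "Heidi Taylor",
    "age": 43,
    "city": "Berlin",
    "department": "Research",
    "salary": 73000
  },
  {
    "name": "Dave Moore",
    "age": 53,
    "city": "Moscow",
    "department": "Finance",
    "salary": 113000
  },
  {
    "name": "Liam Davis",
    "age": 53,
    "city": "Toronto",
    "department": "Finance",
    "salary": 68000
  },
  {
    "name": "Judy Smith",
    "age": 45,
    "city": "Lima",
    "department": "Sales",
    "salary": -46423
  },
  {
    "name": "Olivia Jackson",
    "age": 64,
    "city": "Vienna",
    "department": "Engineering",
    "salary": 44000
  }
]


Validating 7 records:
Rules: name non-empty, age > 0, salary > 0

  Row 1 (Carol Smith): negative age: -3
  Row 2 (Mia Jones): OK
  Row 3 (Heidi Taylor): OK
  Row 4 (Dave Moore): OK
  Row 5 (Liam Davis): OK
  Row 6 (Judy Smith): negative salary: -46423
  Row 7 (Olivia Jackson): OK

Total errors: 2

2 errors


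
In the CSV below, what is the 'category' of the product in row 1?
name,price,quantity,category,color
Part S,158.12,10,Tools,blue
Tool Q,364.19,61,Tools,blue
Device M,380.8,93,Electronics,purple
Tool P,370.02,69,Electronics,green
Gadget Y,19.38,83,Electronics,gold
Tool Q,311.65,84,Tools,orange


Query: Row 1 ('Part S'), column 'category'
Value: Tools

Tools


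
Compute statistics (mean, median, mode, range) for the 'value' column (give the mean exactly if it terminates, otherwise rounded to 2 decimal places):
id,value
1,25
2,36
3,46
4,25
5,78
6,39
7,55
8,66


Data: [25, 36, 46, 25, 78, 39, 55, 66]
Count: 8
Sum: 370
Mean: 370/8 = 46.25
Sorted: [25, 25, 36, 39, 46, 55, 66, 78]
Median: 42.5
Mode: 25 (2 times)
Range: 78 - 25 = 53
Min: 25, Max: 78

mean=46.25, median=42.5, mode=25, range=53


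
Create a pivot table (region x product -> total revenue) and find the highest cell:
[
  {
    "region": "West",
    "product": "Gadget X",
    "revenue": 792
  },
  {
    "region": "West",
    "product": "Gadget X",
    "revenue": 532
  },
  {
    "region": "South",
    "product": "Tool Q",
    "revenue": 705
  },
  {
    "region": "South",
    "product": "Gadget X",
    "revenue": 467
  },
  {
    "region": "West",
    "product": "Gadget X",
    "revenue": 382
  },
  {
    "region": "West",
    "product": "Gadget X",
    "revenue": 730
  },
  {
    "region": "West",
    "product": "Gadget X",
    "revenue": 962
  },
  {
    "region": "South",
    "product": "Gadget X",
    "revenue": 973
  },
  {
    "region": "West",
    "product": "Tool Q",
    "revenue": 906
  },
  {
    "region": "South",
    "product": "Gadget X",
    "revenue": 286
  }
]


Pivot: region (rows) x product (columns) -> total revenue

     Gadget X      Tool Q      
South         1726           705  
West          3398           906  

Highest: West / Gadget X = $3398

West / Gadget X = $3398


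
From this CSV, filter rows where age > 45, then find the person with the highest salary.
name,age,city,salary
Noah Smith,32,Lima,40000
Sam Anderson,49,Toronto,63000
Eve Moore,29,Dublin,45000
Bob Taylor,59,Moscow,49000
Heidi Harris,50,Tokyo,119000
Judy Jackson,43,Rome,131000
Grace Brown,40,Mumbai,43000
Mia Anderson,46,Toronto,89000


Filter: age > 45
Sort by: salary (descending)

Filtered records (4):
  Heidi Harris, age 50, salary $119000
  Mia Anderson, age 46, salary $89000
  Sam Anderson, age 49, salary $63000
  Bob Taylor, age 59, salary $49000

Highest salary: Heidi Harris ($119000)

Heidi Harris


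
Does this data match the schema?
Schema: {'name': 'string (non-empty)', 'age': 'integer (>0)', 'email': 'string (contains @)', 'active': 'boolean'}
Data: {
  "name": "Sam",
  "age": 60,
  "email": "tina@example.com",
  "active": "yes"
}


Validating each field against schema:
  name: OK (non-empty string)
  age: OK (positive integer)
  email: OK (string with @)
  active: FAIL ("yes" is not a boolean)

Result: INVALID (1 error: active)

INVALID (1 error: active)


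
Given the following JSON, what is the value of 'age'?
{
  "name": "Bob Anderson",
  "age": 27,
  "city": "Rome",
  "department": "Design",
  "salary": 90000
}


Looking up field 'age'
Value: 27

27


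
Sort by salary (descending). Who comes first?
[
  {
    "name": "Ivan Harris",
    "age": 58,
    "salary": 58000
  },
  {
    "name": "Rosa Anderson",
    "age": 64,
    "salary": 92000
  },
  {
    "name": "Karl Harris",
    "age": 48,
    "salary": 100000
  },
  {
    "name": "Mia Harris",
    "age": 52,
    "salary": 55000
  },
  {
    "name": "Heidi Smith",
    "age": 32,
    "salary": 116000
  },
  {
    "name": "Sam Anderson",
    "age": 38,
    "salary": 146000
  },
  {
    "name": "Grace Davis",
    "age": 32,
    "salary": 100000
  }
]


Sort by: salary (descending)

Sorted order:
  1. Sam Anderson (salary = 146000)
  2. Heidi Smith (salary = 116000)
  3. Karl Harris (salary = 100000)
  4. Grace Davis (salary = 100000)
  5. Rosa Anderson (salary = 92000)
  6. Ivan Harris (salary = 58000)
  7. Mia Harris (salary = 55000)

First: Sam Anderson

Sam Anderson


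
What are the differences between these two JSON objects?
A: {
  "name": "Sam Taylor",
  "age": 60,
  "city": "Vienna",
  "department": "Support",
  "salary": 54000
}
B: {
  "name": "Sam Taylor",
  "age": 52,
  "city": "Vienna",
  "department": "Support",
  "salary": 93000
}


Comparing each field (in key order):
  name: same
  age: DIFFERENT
  city: same
  department: same
  salary: DIFFERENT
Differences:
  age: 60 -> 52
  salary: 54000 -> 93000

2 field(s) changed

2 changes: age, salary


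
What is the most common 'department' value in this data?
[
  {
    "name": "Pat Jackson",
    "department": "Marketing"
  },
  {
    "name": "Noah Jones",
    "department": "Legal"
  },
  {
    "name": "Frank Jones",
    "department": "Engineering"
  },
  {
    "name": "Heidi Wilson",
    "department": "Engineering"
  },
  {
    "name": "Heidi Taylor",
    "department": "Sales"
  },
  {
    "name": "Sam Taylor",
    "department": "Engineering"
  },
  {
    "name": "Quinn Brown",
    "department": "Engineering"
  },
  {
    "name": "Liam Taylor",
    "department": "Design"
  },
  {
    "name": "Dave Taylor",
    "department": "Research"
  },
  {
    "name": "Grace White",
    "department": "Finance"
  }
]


Counting 'department' values across 10 records:

  Engineering: 4 ####
  Marketing: 1 #
  Legal: 1 #
  Sales: 1 #
  Design: 1 #
  Research: 1 #
  Finance: 1 #

Most common: Engineering (4 times)

Engineering (4 times)


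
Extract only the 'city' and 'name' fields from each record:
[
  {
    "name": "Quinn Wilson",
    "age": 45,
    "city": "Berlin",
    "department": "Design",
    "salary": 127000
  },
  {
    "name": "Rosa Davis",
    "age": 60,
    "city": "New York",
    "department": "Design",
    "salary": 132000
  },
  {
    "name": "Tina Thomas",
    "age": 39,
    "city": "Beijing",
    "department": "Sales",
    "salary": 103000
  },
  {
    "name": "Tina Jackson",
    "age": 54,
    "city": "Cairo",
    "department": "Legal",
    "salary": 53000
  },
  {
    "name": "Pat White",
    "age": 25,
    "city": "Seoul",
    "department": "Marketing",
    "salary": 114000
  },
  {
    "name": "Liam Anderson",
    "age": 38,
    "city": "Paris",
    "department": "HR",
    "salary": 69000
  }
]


Original: 6 records with fields: name, age, city, department, salary
Keep: ['city', 'name']
Drop: ['age', 'department', 'salary']
Result: 6 records, 2 fields each

[
  {
    "city": "Berlin",
    "name": "Quinn Wilson"
  },
  {
    "city": "New York",
    "name": "Rosa Davis"
  },
  {
    "city": "Beijing",
    "name": "Tina Thomas"
  },
  {
    "city": "Cairo",
    "name": "Tina Jackson"
  },
  {
    "city": "Seoul",
    "name": "Pat White"
  },
  {
    "city": "Paris",
    "name": "Liam Anderson"
  }
]


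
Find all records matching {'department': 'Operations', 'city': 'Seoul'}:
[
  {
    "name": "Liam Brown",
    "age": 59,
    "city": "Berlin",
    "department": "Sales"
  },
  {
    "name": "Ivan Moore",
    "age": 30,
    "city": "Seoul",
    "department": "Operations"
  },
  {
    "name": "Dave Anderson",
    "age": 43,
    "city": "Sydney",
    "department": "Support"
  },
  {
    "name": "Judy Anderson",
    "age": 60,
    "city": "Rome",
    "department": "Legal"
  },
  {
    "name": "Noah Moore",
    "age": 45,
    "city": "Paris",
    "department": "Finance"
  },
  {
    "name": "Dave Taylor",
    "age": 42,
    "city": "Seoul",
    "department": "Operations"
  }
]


Search criteria: {'department': 'Operations', 'city': 'Seoul'}

Checking 6 records:
  Liam Brown: {department: Sales, city: Berlin}
  Ivan Moore: {department: Operations, city: Seoul} <-- MATCH
  Dave Anderson: {department: Support, city: Sydney}
  Judy Anderson: {department: Legal, city: Rome}
  Noah Moore: {department: Finance, city: Paris}
  Dave Taylor: {department: Operations, city: Seoul} <-- MATCH

Matches: ["Ivan Moore", "Dave Taylor"]

["Ivan Moore", "Dave Taylor"]


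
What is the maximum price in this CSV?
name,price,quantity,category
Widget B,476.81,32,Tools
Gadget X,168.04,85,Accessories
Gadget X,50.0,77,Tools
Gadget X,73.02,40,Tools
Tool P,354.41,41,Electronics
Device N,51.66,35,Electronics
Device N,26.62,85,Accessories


Computing maximum price:
Values: [476.81, 168.04, 50.0, 73.02, 354.41, 51.66, 26.62]
Max = 476.81

476.81


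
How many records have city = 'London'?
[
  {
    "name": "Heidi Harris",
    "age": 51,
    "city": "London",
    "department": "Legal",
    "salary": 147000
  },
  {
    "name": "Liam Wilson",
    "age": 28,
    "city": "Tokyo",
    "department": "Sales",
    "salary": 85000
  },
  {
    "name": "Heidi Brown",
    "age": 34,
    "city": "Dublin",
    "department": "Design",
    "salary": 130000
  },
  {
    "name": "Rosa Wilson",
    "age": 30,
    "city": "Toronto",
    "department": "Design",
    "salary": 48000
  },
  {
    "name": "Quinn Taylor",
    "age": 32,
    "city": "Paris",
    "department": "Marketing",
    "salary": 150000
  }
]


Data: 5 records
Condition: city = 'London'

Checking each record:
  Heidi Harris: London MATCH
  Liam Wilson: Tokyo
  Heidi Brown: Dublin
  Rosa Wilson: Toronto
  Quinn Taylor: Paris

Count: 1

1


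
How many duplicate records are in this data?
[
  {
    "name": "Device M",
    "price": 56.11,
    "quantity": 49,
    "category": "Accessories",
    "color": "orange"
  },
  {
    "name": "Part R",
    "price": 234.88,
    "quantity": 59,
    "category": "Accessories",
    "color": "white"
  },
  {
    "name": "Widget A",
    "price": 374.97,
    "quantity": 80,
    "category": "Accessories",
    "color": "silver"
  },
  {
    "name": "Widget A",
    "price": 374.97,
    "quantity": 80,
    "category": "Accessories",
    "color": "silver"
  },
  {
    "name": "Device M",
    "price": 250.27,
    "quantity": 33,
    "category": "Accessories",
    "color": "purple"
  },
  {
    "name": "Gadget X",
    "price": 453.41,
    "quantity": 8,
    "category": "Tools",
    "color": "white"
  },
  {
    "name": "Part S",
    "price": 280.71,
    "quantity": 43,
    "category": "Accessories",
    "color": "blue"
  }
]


Checking 7 records for duplicates:

  Row 1: Device M ($56.11, qty 49)
  Row 2: Part R ($234.88, qty 59)
  Row 3: Widget A ($374.97, qty 80)
  Row 4: Widget A ($374.97, qty 80) <-- DUPLICATE
  Row 5: Device M ($250.27, qty 33)
  Row 6: Gadget X ($453.41, qty 8)
  Row 7: Part S ($280.71, qty 43)

Duplicates found: 1
Unique records: 6

1 duplicates, 6 unique


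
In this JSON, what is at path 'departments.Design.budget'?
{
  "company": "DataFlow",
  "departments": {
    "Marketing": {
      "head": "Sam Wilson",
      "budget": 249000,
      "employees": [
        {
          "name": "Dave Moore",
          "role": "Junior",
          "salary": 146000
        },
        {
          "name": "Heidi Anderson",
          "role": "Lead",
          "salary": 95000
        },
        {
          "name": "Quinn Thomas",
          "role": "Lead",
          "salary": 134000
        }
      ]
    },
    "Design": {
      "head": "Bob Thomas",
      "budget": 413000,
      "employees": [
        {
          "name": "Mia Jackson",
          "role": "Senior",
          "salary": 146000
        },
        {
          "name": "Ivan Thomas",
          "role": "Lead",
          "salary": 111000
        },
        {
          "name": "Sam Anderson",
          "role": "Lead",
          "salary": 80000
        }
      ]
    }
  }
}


Path: departments.Design.budget

Navigate:
  -> departments
  -> Design
  -> budget = 413000

413000


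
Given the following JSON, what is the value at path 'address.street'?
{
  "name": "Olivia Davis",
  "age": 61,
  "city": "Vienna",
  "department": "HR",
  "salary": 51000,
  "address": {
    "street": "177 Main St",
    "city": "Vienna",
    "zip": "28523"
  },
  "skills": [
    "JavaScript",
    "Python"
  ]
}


Query: address.street
Path: address -> street
Value: 177 Main St

177 Main St


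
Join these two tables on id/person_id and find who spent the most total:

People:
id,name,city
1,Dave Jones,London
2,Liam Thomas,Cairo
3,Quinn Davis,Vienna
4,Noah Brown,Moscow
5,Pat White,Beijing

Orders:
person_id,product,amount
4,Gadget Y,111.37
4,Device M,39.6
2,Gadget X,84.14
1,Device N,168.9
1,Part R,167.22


Join on: people.id = orders.person_id

Joined rows:
  Noah Brown (Moscow) bought Gadget Y for $111.37
  Noah Brown (Moscow) bought Device M for $39.6
  Liam Thomas (Cairo) bought Gadget X for $84.14
  Dave Jones (London) bought Device N for $168.9
  Dave Jones (London) bought Part R for $167.22

Total per person:
  Dave Jones: $336.12
  Noah Brown: $150.97
  Liam Thomas: $84.14

Top spender: Dave Jones ($336.12)

Dave Jones ($336.12)


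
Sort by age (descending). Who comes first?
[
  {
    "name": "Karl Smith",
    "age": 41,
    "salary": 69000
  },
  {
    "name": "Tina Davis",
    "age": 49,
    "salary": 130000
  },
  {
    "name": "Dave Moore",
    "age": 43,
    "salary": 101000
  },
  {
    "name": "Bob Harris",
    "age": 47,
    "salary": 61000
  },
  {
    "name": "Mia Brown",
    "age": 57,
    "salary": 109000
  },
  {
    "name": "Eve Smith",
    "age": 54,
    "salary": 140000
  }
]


Sort by: age (descending)

Sorted order:
  1. Mia Brown (age = 57)
  2. Eve Smith (age = 54)
  3. Tina Davis (age = 49)
  4. Bob Harris (age = 47)
  5. Dave Moore (age = 43)
  6. Karl Smith (age = 41)

First: Mia Brown

Mia Brown


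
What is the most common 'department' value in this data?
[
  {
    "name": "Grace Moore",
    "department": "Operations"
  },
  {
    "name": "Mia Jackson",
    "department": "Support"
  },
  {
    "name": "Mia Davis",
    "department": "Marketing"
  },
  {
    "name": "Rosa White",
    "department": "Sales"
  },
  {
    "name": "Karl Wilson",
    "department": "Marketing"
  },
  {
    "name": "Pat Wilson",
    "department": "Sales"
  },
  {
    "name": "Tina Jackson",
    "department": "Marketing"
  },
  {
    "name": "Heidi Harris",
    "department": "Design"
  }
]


Counting 'department' values across 8 records:

  Marketing: 3 ###
  Sales: 2 ##
  Operations: 1 #
  Support: 1 #
  Design: 1 #

Most common: Marketing (3 times)

Marketing (3 times)


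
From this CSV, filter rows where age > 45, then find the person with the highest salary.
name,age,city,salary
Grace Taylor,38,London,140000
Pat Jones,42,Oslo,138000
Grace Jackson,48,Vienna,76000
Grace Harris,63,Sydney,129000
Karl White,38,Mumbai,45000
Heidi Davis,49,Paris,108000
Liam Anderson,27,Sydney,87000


Filter: age > 45
Sort by: salary (descending)

Filtered records (3):
  Grace Harris, age 63, salary $129000
  Heidi Davis, age 49, salary $108000
  Grace Jackson, age 48, salary $76000

Highest salary: Grace Harris ($129000)

Grace Harris


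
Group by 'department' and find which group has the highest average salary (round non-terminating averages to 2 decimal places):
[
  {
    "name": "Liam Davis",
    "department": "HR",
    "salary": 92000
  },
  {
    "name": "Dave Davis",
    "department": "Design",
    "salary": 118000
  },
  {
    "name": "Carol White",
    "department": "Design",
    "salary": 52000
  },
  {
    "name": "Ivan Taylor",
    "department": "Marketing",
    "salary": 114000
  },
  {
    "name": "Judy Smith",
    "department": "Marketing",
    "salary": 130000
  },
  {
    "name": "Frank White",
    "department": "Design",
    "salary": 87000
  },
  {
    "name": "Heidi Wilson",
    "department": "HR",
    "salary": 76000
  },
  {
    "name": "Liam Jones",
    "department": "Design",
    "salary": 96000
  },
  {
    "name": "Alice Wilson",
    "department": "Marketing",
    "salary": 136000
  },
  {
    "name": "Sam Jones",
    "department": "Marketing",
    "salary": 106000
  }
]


Group by: department

Groups:
  Design: 4 people, avg salary = 353000/4 = $88250
  HR: 2 people, avg salary = 168000/2 = $84000
  Marketing: 4 people, avg salary = 486000/4 = $121500

Highest average salary: Marketing ($121500)

Marketing ($121500)


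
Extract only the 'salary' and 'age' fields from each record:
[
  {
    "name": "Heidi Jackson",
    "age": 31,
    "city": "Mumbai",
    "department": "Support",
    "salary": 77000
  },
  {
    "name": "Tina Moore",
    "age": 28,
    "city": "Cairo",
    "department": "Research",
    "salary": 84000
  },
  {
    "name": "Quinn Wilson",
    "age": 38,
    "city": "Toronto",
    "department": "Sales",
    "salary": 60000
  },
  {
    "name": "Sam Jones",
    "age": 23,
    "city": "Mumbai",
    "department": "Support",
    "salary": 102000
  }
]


Original: 4 records with fields: name, age, city, department, salary
Keep: ['salary', 'age']
Drop: ['name', 'city', 'department']
Result: 4 records, 2 fields each

[
  {
    "salary": 77000,
    "age": 31
  },
  {
    "salary": 84000,
    "age": 28
  },
  {
    "salary": 60000,
    "age": 38
  },
  {
    "salary": 102000,
    "age": 23
  }
]


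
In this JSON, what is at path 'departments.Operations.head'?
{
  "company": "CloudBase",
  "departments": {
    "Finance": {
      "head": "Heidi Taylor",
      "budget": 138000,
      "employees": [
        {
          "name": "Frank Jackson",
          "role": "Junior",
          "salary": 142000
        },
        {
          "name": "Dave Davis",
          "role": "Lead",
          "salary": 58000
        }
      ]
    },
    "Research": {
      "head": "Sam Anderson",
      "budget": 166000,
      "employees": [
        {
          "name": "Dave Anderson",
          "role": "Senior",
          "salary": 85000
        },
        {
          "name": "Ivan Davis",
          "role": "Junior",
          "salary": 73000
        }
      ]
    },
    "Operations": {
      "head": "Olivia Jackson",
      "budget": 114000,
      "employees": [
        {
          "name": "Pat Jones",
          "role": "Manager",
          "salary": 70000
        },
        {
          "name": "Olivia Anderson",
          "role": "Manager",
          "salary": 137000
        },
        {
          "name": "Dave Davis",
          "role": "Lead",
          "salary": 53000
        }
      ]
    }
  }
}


Path: departments.Operations.head

Navigate:
  -> departments
  -> Operations
  -> head = 'Olivia Jackson'

Olivia Jackson


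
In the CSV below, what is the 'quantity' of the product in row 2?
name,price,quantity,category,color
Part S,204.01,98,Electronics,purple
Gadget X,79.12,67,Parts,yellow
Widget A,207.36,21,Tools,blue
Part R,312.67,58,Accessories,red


Query: Row 2 ('Gadget X'), column 'quantity'
Value: 67

67


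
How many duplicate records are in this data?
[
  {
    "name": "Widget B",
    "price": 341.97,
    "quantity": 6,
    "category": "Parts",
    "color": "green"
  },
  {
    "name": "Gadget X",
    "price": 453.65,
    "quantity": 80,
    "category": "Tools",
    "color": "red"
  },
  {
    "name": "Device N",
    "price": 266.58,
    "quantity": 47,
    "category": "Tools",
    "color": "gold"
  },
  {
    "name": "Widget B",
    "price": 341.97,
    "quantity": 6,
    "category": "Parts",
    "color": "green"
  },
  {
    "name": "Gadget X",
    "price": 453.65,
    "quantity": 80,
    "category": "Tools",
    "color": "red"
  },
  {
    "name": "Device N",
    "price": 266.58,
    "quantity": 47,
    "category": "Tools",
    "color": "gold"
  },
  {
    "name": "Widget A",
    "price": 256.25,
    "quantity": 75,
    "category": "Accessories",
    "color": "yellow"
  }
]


Checking 7 records for duplicates:

  Row 1: Widget B ($341.97, qty 6)
  Row 2: Gadget X ($453.65, qty 80)
  Row 3: Device N ($266.58, qty 47)
  Row 4: Widget B ($341.97, qty 6) <-- DUPLICATE
  Row 5: Gadget X ($453.65, qty 80) <-- DUPLICATE
  Row 6: Device N ($266.58, qty 47) <-- DUPLICATE
  Row 7: Widget A ($256.25, qty 75)

Duplicates found: 3
Unique records: 4

3 duplicates, 4 unique


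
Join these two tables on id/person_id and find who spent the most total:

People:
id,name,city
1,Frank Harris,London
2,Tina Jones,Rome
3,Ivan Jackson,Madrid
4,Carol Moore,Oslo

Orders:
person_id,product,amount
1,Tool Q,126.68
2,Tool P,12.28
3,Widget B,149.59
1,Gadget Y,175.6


Join on: people.id = orders.person_id

Joined rows:
  Frank Harris (London) bought Tool Q for $126.68
  Tina Jones (Rome) bought Tool P for $12.28
  Ivan Jackson (Madrid) bought Widget B for $149.59
  Frank Harris (London) bought Gadget Y for $175.6

Total per person:
  Frank Harris: $302.28
  Ivan Jackson: $149.59
  Tina Jones: $12.28

Top spender: Frank Harris ($302.28)

Frank Harris ($302.28)


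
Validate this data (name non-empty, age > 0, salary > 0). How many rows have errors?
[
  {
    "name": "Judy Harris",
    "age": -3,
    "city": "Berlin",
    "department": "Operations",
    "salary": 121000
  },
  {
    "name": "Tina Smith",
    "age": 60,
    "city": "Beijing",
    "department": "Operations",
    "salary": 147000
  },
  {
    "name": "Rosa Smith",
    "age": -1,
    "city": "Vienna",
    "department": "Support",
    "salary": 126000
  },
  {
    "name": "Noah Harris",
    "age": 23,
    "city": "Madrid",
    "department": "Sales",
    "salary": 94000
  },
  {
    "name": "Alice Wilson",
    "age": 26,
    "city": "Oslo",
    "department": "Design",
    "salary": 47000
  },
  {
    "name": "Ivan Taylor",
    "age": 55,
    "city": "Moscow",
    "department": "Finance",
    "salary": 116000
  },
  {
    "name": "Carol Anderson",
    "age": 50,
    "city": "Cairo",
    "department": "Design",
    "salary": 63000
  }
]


Validating 7 records:
Rules: name non-empty, age > 0, salary > 0

  Row 1 (Judy Harris): negative age: -3
  Row 2 (Tina Smith): OK
  Row 3 (Rosa Smith): negative age: -1
  Row 4 (Noah Harris): OK
  Row 5 (Alice Wilson): OK
  Row 6 (Ivan Taylor): OK
  Row 7 (Carol Anderson): OK

Total errors: 2

2 errors


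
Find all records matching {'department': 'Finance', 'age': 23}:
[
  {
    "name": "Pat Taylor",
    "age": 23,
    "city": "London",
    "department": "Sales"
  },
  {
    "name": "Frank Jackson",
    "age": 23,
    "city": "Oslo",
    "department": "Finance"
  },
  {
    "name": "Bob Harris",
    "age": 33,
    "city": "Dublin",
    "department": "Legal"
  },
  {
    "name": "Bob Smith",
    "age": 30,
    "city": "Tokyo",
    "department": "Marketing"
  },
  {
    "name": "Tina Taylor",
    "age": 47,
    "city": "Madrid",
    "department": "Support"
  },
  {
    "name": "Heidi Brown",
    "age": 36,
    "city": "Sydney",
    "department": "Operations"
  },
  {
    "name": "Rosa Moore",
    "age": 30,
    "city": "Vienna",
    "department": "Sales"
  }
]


Search criteria: {'department': 'Finance', 'age': 23}

Checking 7 records:
  Pat Taylor: {department: Sales, age: 23}
  Frank Jackson: {department: Finance, age: 23} <-- MATCH
  Bob Harris: {department: Legal, age: 33}
  Bob Smith: {department: Marketing, age: 30}
  Tina Taylor: {department: Support, age: 47}
  Heidi Brown: {department: Operations, age: 36}
  Rosa Moore: {department: Sales, age: 30}

Matches: ["Frank Jackson"]

["Frank Jackson"]


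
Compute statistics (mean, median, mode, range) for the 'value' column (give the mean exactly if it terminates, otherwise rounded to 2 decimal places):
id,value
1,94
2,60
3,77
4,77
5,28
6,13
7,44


Data: [94, 60, 77, 77, 28, 13, 44]
Count: 7
Sum: 393
Mean: 393/7 ≈ 56.14 (rounded to 2 decimal places)
Sorted: [13, 28, 44, 60, 77, 77, 94]
Median: 60.0
Mode: 77 (2 times)
Range: 94 - 13 = 81
Min: 13, Max: 94

mean≈56.14, median=60.0, mode=77, range=81


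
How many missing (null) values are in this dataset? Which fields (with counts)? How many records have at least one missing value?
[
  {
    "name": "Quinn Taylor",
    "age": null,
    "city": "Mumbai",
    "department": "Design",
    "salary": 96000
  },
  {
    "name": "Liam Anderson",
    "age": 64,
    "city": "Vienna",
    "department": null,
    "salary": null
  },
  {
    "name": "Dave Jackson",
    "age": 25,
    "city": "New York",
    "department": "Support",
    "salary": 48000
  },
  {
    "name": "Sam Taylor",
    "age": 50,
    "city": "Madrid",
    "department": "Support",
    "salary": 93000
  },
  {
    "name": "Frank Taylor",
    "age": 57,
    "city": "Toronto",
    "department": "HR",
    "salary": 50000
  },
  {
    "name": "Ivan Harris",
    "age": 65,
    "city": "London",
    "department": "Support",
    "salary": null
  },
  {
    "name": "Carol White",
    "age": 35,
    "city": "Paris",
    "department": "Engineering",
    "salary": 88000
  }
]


Checking for missing (null) values in 7 records:

  Quinn Taylor: age
  Liam Anderson: department, salary
  Dave Jackson: complete
  Sam Taylor: complete
  Frank Taylor: complete
  Ivan Harris: salary
  Carol White: complete

Per field:
  name: 0 missing
  age: 1 missing
  city: 0 missing
  department: 1 missing
  salary: 2 missing

Total missing values: 4
Records with any missing: 3

4 missing values (age: 1, department: 1, salary: 2); 3 incomplete records


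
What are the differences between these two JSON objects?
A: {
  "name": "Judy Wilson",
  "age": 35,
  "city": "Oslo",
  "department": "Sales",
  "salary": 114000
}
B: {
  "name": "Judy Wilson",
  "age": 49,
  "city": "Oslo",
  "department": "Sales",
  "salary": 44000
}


Comparing each field (in key order):
  name: same
  age: DIFFERENT
  city: same
  department: same
  salary: DIFFERENT
Differences:
  age: 35 -> 49
  salary: 114000 -> 44000

2 field(s) changed

2 changes: age, salary


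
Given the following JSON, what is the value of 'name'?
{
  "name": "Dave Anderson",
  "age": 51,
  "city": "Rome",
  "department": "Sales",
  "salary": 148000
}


Looking up field 'name'
Value: Dave Anderson

Dave Anderson


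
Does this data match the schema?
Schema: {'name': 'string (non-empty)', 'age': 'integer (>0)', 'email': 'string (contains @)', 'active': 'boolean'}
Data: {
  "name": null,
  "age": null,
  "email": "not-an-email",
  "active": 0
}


Validating each field against schema:
  name: FAIL (null is not a string)
  age: FAIL (null is not an integer)
  email: FAIL ("not-an-email" does not contain @)
  active: FAIL (0 is not a boolean)

Result: INVALID (4 errors: name, age, email, active)

INVALID (4 errors: name, age, email, active)


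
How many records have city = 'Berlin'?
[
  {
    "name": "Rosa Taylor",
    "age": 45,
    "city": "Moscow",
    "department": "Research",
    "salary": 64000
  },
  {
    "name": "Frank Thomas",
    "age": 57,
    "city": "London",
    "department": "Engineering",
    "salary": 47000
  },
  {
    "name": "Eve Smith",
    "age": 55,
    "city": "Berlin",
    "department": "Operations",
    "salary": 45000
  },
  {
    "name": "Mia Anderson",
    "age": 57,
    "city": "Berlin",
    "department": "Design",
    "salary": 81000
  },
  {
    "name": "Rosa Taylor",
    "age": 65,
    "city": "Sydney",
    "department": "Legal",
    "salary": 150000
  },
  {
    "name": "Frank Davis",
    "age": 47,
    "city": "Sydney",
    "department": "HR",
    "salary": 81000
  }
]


Data: 6 records
Condition: city = 'Berlin'

Checking each record:
  Rosa Taylor: Moscow
  Frank Thomas: London
  Eve Smith: Berlin MATCH
  Mia Anderson: Berlin MATCH
  Rosa Taylor: Sydney
  Frank Davis: Sydney

Count: 2

2


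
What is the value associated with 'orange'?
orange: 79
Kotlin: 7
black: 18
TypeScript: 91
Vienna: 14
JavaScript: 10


Looking up key 'orange'
Value: 79

79


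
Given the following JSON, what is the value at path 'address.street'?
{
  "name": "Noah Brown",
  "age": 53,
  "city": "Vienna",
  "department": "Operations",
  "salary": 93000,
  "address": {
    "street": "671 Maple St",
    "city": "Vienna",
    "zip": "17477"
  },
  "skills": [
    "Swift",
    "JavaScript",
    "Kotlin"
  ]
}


Query: address.street
Path: address -> street
Value: 671 Maple St

671 Maple St


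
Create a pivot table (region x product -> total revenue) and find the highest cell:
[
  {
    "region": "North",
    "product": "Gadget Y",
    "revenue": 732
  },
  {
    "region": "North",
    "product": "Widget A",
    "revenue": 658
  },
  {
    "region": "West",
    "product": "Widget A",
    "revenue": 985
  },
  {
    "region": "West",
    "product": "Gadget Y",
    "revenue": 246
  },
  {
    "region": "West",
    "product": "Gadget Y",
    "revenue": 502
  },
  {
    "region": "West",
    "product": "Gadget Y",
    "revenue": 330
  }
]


Pivot: region (rows) x product (columns) -> total revenue

     Gadget Y      Widget A    
North          732           658  
West          1078           985  

Highest: West / Gadget Y = $1078

West / Gadget Y = $1078


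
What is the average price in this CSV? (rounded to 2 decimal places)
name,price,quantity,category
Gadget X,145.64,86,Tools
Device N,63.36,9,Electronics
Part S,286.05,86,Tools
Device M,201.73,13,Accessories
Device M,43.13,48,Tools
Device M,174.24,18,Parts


Computing average price:
Values: [145.64, 63.36, 286.05, 201.73, 43.13, 174.24]
Sum = 914.15
Count = 6
Average = 914.15/6 ≈ 152.36 (rounded to 2 decimal places)

152.36


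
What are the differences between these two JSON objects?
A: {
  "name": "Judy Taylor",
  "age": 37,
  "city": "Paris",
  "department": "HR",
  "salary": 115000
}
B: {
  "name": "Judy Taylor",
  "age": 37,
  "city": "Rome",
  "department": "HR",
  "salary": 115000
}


Comparing each field (in key order):
  name: same
  age: same
  city: DIFFERENT
  department: same
  salary: same
Differences:
  city: Paris -> Rome

1 field(s) changed

1 change: city


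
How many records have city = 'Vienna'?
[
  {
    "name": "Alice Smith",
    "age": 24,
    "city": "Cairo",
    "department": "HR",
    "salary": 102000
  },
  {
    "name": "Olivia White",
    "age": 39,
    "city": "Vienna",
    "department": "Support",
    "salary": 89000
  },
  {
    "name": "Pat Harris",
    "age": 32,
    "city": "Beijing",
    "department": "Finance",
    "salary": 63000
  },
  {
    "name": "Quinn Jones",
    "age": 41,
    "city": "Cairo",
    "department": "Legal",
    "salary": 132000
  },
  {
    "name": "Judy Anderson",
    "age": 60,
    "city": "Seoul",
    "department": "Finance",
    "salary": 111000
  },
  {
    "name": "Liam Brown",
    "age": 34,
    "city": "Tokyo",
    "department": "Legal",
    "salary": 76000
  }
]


Data: 6 records
Condition: city = 'Vienna'

Checking each record:
  Alice Smith: Cairo
  Olivia White: Vienna MATCH
  Pat Harris: Beijing
  Quinn Jones: Cairo
  Judy Anderson: Seoul
  Liam Brown: Tokyo

Count: 1

1


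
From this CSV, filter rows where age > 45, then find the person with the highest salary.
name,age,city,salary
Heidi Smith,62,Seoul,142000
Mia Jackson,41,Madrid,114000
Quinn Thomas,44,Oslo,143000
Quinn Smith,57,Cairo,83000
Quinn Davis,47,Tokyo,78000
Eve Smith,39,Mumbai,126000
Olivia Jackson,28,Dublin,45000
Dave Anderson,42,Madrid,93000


Filter: age > 45
Sort by: salary (descending)

Filtered records (3):
  Heidi Smith, age 62, salary $142000
  Quinn Smith, age 57, salary $83000
  Quinn Davis, age 47, salary $78000

Highest salary: Heidi Smith ($142000)

Heidi Smith


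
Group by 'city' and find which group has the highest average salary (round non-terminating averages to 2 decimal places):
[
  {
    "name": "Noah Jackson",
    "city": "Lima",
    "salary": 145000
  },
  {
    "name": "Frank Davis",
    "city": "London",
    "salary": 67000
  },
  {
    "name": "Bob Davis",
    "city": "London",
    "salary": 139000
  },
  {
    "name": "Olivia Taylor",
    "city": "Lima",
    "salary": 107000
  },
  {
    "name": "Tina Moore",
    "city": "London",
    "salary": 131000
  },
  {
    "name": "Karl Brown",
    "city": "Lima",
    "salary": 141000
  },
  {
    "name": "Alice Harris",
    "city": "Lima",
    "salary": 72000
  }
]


Group by: city

Groups:
  Lima: 4 people, avg salary = 465000/4 = $116250
  London: 3 people, avg salary = 337000/3 ≈ $112333.33

Highest average salary: Lima ($116250)

Lima ($116250)


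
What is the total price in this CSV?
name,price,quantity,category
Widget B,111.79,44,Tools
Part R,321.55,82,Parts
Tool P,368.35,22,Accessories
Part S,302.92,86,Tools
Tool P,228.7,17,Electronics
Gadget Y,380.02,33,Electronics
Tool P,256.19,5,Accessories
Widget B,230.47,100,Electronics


Computing total price:
Values: [111.79, 321.55, 368.35, 302.92, 228.7, 380.02, 256.19, 230.47]
Sum = 2199.99

2199.99


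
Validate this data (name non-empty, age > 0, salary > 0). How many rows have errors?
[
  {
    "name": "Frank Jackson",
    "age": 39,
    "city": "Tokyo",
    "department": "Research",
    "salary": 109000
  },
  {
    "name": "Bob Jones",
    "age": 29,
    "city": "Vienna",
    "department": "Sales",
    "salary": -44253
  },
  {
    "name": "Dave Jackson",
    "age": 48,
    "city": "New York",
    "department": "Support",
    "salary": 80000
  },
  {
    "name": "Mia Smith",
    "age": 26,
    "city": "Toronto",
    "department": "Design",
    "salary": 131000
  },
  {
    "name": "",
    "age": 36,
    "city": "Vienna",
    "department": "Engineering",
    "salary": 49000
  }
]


Validating 5 records:
Rules: name non-empty, age > 0, salary > 0

  Row 1 (Frank Jackson): OK
  Row 2 (Bob Jones): negative salary: -44253
  Row 3 (Dave Jackson): OK
  Row 4 (Mia Smith): OK
  Row 5 (???): empty name

Total errors: 2

2 errors


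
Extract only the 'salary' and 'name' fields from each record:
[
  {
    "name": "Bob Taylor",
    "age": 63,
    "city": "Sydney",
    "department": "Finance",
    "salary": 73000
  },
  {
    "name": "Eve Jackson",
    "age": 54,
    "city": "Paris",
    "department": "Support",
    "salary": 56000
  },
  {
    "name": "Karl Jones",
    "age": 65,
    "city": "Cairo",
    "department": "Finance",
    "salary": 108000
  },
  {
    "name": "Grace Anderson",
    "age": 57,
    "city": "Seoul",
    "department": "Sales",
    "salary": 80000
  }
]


Original: 4 records with fields: name, age, city, department, salary
Keep: ['salary', 'name']
Drop: ['age', 'city', 'department']
Result: 4 records, 2 fields each

[
  {
    "salary": 73000,
    "name": "Bob Taylor"
  },
  {
    "salary": 56000,
    "name": "Eve Jackson"
  },
  {
    "salary": 108000,
    "name": "Karl Jones"
  },
  {
    "salary": 80000,
    "name": "Grace Anderson"
  }
]


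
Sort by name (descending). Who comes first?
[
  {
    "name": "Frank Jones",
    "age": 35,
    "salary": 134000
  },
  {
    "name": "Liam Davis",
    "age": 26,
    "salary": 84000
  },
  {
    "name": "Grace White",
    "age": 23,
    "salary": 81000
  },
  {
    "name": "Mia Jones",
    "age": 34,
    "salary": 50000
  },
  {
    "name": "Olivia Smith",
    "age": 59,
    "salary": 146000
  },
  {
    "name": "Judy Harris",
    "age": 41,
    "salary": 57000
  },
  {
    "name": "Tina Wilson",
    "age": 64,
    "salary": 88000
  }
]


Sort by: name (descending)

Sorted order:
  1. Tina Wilson (name = Tina Wilson)
  2. Olivia Smith (name = Olivia Smith)
  3. Mia Jones (name = Mia Jones)
  4. Liam Davis (name = Liam Davis)
  5. Judy Harris (name = Judy Harris)
  6. Grace White (name = Grace White)
  7. Frank Jones (name = Frank Jones)

First: Tina Wilson

Tina Wilson


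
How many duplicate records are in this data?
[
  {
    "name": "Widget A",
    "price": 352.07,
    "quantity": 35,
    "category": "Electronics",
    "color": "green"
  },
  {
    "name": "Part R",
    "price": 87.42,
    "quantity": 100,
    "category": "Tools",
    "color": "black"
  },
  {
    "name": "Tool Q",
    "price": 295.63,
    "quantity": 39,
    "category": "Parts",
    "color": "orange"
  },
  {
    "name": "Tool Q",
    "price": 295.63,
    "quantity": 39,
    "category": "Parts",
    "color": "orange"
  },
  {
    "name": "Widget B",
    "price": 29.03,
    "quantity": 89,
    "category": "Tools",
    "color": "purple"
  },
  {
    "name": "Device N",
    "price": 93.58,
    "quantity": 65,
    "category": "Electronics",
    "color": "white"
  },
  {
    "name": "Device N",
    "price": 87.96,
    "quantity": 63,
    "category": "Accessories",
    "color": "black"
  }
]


Checking 7 records for duplicates:

  Row 1: Widget A ($352.07, qty 35)
  Row 2: Part R ($87.42, qty 100)
  Row 3: Tool Q ($295.63, qty 39)
  Row 4: Tool Q ($295.63, qty 39) <-- DUPLICATE
  Row 5: Widget B ($29.03, qty 89)
  Row 6: Device N ($93.58, qty 65)
  Row 7: Device N ($87.96, qty 63)

Duplicates found: 1
Unique records: 6

1 duplicates, 6 unique


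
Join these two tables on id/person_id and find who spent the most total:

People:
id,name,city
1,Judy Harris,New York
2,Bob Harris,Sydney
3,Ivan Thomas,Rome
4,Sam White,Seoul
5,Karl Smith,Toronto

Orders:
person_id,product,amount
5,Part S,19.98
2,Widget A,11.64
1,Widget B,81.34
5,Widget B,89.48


Join on: people.id = orders.person_id

Joined rows:
  Karl Smith (Toronto) bought Part S for $19.98
  Bob Harris (Sydney) bought Widget A for $11.64
  Judy Harris (New York) bought Widget B for $81.34
  Karl Smith (Toronto) bought Widget B for $89.48

Total per person:
  Karl Smith: $109.46
  Judy Harris: $81.34
  Bob Harris: $11.64

Top spender: Karl Smith ($109.46)

Karl Smith ($109.46)


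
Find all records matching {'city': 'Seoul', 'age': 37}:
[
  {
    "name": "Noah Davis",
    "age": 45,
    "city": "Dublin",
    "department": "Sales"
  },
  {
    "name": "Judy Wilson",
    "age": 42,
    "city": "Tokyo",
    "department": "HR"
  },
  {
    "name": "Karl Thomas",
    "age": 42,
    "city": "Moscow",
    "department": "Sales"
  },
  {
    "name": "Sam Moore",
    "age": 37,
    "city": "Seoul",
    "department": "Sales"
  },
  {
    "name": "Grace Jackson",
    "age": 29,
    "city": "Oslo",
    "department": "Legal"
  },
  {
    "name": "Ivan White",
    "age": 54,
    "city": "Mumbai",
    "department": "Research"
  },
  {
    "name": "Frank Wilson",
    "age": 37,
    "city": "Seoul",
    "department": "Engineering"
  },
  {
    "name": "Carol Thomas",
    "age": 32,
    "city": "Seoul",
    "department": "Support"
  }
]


Search criteria: {'city': 'Seoul', 'age': 37}

Checking 8 records:
  Noah Davis: {city: Dublin, age: 45}
  Judy Wilson: {city: Tokyo, age: 42}
  Karl Thomas: {city: Moscow, age: 42}
  Sam Moore: {city: Seoul, age: 37} <-- MATCH
  Grace Jackson: {city: Oslo, age: 29}
  Ivan White: {city: Mumbai, age: 54}
  Frank Wilson: {city: Seoul, age: 37} <-- MATCH
  Carol Thomas: {city: Seoul, age: 32}

Matches: ["Sam Moore", "Frank Wilson"]

["Sam Moore", "Frank Wilson"]
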